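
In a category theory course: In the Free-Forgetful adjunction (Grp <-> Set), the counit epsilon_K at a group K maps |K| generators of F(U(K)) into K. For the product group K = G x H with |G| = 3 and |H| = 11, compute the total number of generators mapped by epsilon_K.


The counit epsilon_K: F(U(K)) -> K of the Free-Forgetful adjunction
maps |K| generators of F(U(K)) into K. For K = G x H (the product group),
|G x H| = |G| * |H|.
Total generators mapped = 3 * 11 = 33.

33


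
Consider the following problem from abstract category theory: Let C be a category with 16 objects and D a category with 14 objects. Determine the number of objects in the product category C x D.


The product category C x D has objects that are pairs (c, d).
Number of pairs = |Ob(C)| * |Ob(D)| = 16 * 14 = 224

224


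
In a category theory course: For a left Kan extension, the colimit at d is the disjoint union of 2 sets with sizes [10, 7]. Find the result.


Pointwise, the left Kan extension (Lan_F H)(d) is the colimit, indexed
by the comma category (F downarrow d), of H composed with the
projection (F downarrow d) -> C. Here that colimit is given
as a coproduct (disjoint union) of sets, so its cardinality is the
sum of the sizes of the summands.
Coproduct of sets with sizes: 10 + 7
= 17

17


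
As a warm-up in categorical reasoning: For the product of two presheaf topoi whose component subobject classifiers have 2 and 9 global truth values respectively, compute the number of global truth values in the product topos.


In a product of presheaf topoi E_1 x E_2, the subobject classifier
is Omega = Omega_1 x Omega_2 (componentwise), so
|Omega(top)| = |Omega_1(top_1)| * |Omega_2(top_2)|.
= 2 * 9 = 18.

18


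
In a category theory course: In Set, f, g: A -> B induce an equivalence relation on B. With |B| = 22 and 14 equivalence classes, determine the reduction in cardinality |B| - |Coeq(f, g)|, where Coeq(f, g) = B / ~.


The coequalizer Coeq(f, g) = B / ~ has one element per equivalence class.
|B| = 22, |Coeq(f, g)| = 14.
|B| - |Coeq(f, g)| = 22 - 14 = 8.

8


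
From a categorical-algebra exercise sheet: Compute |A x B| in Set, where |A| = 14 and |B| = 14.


In Set, the product A x B is the Cartesian product.
By the universal property, |A x B| = |A| * |B|.
|A x B| = 14 * 14 = 196

196


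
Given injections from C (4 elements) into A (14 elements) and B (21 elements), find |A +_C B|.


The pushout A +_C B identifies the images of C in A and B.
|A +_C B| = |A| + |B| - |C| (for injections).
= 14 + 21 - 4 = 31

31


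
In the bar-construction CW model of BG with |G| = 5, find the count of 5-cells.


In the bar-construction CW model of BG, the n-cells are indexed by
n-tuples [g_1|...|g_n] of non-identity elements of G (degenerate
simplices with some g_i = e do not contribute cells), so there are
(|G| - 1)^n n-cells.
For dim = 5 with |G| = 5:
cells = (5 - 1)^5 = 4^5 = 1024

1024


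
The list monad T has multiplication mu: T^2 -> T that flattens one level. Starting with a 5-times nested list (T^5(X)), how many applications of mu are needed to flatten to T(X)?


Each application of mu: T^2 -> T removes one layer of nesting.
Starting at depth 5 (i.e., T^5(X)), we need to reach T(X).
Number of mu applications = 5 - 1 = 4

4


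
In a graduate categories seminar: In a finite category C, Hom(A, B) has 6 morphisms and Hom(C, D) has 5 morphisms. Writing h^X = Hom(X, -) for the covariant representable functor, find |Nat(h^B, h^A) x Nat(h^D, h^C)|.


By the Yoneda lemma, Nat(h^B, h^A) is isomorphic to Hom(A, B),
so |Nat(h^B, h^A)| = |Hom(A, B)| and |Nat(h^D, h^C)| = |Hom(C, D)|.
|Hom(A, B)| = 6, |Hom(C, D)| = 5.
|Nat(h^B, h^A) x Nat(h^D, h^C)| = 6 * 5 = 30

30


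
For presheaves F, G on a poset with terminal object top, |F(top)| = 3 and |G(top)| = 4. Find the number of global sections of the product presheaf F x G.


Global sections of a presheaf on a poset with terminal top satisfy
Gamma(H) ~ H(top). Presheaves admit pointwise products, so
(F x G)(top) = F(top) x G(top) (Cartesian product).
|Gamma(F x G)| = |F(top)| * |G(top)| = 3 * 4 = 12.

12


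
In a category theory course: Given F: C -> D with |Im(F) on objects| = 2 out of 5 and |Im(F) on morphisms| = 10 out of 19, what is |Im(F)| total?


The image of F consists of distinct objects and distinct morphisms.
|Im(F)| on objects = 2
|Im(F)| on morphisms = 10
Total image cardinality = 2 + 10 = 12

12


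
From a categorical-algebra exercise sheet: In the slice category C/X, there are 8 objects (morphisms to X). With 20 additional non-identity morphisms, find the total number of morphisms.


In the slice category C/X, objects are morphisms to X.
Identity morphisms: 8 (one per object of C/X).
Non-identity morphisms: 20.
Total = 8 + 20 = 28

28


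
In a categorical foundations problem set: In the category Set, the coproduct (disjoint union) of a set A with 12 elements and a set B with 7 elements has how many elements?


In Set, the coproduct A + B is the disjoint union.
|A + B| = |A| + |B| = 12 + 7 = 19

19


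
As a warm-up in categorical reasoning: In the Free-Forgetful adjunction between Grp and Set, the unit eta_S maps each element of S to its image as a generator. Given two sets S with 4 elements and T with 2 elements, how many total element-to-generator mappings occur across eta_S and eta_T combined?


The unit eta_X: X -> U(F(X)) of the Free-Forgetful adjunction
maps each element of X to a generator of F(X). For X = S + T (disjoint
union in Set), |S + T| = |S| + |T|.
Total mappings = 4 + 2 = 6.

6


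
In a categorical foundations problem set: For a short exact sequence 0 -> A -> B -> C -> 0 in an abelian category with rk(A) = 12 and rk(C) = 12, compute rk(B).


For a short exact sequence 0 -> A -> B -> C -> 0,
rank is additive: rank(B) = rank(A) + rank(C).
rank(B) = 12 + 12 = 24

24


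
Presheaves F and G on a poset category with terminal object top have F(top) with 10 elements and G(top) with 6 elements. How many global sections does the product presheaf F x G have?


Global sections of a presheaf on a poset with terminal top satisfy
Gamma(H) ~ H(top). Presheaves admit pointwise products, so
(F x G)(top) = F(top) x G(top) (Cartesian product).
|Gamma(F x G)| = |F(top)| * |G(top)| = 10 * 6 = 60.

60


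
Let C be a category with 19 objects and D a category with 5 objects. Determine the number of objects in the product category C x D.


The product category C x D has objects that are pairs (c, d).
Number of pairs = |Ob(C)| * |Ob(D)| = 19 * 5 = 95

95


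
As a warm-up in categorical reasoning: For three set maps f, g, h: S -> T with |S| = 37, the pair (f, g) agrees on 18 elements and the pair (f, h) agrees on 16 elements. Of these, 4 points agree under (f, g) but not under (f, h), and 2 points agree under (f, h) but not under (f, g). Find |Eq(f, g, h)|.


Eq(f, g, h) is the triple-agreement set: points in S where all three
maps take the same value. Using inclusion-exclusion on the pairwise data:
Pair (f, g) agrees on 18 points; pair (f, h) on 16 points.
Points agreeing under (f, g) but not (f, h) = 4; under (f, h) but not (f, g) = 2.
Triple-agreement = agreement-in-(f, g) minus points that agree under (f, g) but not (f, h):
|Eq(f, g, h)| = 18 - 4 = 14
(cross-check via (f, h): 16 - 2 = 14.)

14


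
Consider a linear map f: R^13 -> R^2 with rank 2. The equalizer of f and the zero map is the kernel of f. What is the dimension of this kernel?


The equalizer of f and the zero map is ker(f).
By the rank-nullity theorem: dim(ker(f)) = dim(domain) - rank(f).
dim(ker(f)) = 13 - 2 = 11

11


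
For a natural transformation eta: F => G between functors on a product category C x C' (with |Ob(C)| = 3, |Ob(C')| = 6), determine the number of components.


A natural transformation eta: F => G assigns one component morphism per
object of the domain category.
The domain is the product category C x C', so
|Ob(C x C')| = |Ob(C)| * |Ob(C')| = 3 * 6 = 18.
Therefore eta has 18 component morphisms.

18


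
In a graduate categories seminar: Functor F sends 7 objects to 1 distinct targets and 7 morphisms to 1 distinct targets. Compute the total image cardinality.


The image of F consists of distinct objects and distinct morphisms.
|Im(F)| on objects = 1
|Im(F)| on morphisms = 1
Total image cardinality = 1 + 1 = 2

2


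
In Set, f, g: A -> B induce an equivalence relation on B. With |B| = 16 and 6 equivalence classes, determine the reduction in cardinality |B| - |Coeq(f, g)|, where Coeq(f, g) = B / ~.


The coequalizer Coeq(f, g) = B / ~ has one element per equivalence class.
|B| = 16, |Coeq(f, g)| = 6.
|B| - |Coeq(f, g)| = 16 - 6 = 10.

10


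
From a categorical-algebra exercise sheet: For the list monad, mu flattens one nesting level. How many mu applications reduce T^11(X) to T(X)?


Each application of mu: T^2 -> T removes one layer of nesting.
Starting at depth 11 (i.e., T^11(X)), we need to reach T(X).
Number of mu applications = 11 - 1 = 10

10


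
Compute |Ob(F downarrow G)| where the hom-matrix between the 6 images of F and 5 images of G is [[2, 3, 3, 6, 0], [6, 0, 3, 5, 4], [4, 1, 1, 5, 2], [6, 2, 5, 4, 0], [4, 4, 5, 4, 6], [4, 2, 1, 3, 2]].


Objects of (F downarrow G) are triples (a, b, h: F(a)->G(b)).
The count equals the sum of all entries in the hom-matrix.
sum(row 0) = 14
sum(row 1) = 18
sum(row 2) = 13
sum(row 3) = 17
sum(row 4) = 23
sum(row 5) = 12
Grand total = 97

97


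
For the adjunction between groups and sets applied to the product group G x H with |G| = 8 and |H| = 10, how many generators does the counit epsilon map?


The counit epsilon_K: F(U(K)) -> K of the Free-Forgetful adjunction
maps |K| generators of F(U(K)) into K. For K = G x H (the product group),
|G x H| = |G| * |H|.
Total generators mapped = 8 * 10 = 80.

80


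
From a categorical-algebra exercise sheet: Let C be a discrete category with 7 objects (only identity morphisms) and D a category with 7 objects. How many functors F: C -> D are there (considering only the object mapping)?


A functor from a discrete category C to D is determined by
where each object maps. Each of the 7 objects of C can map
to any of the 7 objects of D independently.
Number of functors = 7^7 = 823543

823543


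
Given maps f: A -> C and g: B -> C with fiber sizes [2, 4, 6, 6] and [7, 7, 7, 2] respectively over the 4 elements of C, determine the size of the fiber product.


The pullback A x_C B consists of pairs (a, b) with f(a) = g(b).
For each element c in C, the fiber product has |f^-1(c)| * |g^-1(c)| elements.
Summing over C: 2 * 7 + 4 * 7 + 6 * 7 + 6 * 2
= 14 + 28 + 42 + 12 = 96

96


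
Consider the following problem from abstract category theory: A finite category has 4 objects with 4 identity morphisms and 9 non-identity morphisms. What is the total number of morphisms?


Each object has an identity morphism, giving 4 identities.
Adding the 9 non-identity morphisms:
Total = 4 + 9 = 13

13


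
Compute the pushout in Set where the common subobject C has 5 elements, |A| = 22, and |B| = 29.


The pushout A +_C B identifies the images of C in A and B.
|A +_C B| = |A| + |B| - |C| (for injections).
= 22 + 29 - 5 = 46

46


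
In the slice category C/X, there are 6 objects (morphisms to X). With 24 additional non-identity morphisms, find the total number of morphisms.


In the slice category C/X, objects are morphisms to X.
Identity morphisms: 6 (one per object of C/X).
Non-identity morphisms: 24.
Total = 6 + 24 = 30

30


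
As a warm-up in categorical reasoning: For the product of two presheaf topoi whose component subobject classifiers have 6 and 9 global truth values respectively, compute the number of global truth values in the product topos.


In a product of presheaf topoi E_1 x E_2, the subobject classifier
is Omega = Omega_1 x Omega_2 (componentwise), so
|Omega(top)| = |Omega_1(top_1)| * |Omega_2(top_2)|.
= 6 * 9 = 54.

54


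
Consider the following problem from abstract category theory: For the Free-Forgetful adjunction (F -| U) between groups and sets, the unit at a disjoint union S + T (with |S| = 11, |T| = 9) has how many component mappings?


The unit eta_X: X -> U(F(X)) of the Free-Forgetful adjunction
maps each element of X to a generator of F(X). For X = S + T (disjoint
union in Set), |S + T| = |S| + |T|.
Total mappings = 11 + 9 = 20.

20


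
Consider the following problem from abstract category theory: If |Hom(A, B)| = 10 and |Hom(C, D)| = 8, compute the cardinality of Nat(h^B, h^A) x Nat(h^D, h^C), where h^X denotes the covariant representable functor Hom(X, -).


By the Yoneda lemma, Nat(h^B, h^A) is isomorphic to Hom(A, B),
so |Nat(h^B, h^A)| = |Hom(A, B)| and |Nat(h^D, h^C)| = |Hom(C, D)|.
|Hom(A, B)| = 10, |Hom(C, D)| = 8.
|Nat(h^B, h^A) x Nat(h^D, h^C)| = 10 * 8 = 80

80


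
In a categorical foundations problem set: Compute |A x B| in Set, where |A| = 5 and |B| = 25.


In Set, the product A x B is the Cartesian product.
By the universal property, |A x B| = |A| * |B|.
|A x B| = 5 * 25 = 125

125


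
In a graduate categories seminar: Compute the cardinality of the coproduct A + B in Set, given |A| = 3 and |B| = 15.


In Set, the coproduct A + B is the disjoint union.
|A + B| = |A| + |B| = 3 + 15 = 18

18


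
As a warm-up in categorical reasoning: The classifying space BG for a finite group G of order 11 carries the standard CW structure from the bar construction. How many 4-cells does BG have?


In the bar-construction CW model of BG, the n-cells are indexed by
n-tuples [g_1|...|g_n] of non-identity elements of G (degenerate
simplices with some g_i = e do not contribute cells), so there are
(|G| - 1)^n n-cells.
For dim = 4 with |G| = 11:
cells = (11 - 1)^4 = 10^4 = 10000

10000


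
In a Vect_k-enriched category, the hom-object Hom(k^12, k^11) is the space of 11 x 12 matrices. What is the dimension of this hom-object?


In Vect-enriched categories, Hom(k^n, k^m) is the space of m x n matrices.
dim(Hom(k^12, k^11)) = 11 * 12 = 132

132


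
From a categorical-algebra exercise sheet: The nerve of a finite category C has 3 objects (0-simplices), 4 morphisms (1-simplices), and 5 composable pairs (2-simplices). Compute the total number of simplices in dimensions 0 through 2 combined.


The 2-skeleton of the nerve N(C) consists of simplices in dimensions 0, 1, 2:
  |N(C)_0| = 3 (objects)
  |N(C)_1| = 4 (morphisms)
  |N(C)_2| = 5 (composable pairs)
Total = 3 + 4 + 5 = 12

12


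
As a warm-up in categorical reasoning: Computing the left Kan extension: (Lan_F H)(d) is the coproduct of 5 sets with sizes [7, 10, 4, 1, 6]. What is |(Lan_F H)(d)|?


Pointwise, the left Kan extension (Lan_F H)(d) is the colimit, indexed
by the comma category (F downarrow d), of H composed with the
projection (F downarrow d) -> C. Here that colimit is given
as a coproduct (disjoint union) of sets, so its cardinality is the
sum of the sizes of the summands.
Coproduct of sets with sizes: 7 + 10 + 4 + 1 + 6
= 28

28


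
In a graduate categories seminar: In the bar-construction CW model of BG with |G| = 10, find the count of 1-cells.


In the bar-construction CW model of BG, the n-cells are indexed by
n-tuples [g_1|...|g_n] of non-identity elements of G (degenerate
simplices with some g_i = e do not contribute cells), so there are
(|G| - 1)^n n-cells.
For dim = 1 with |G| = 10:
cells = (10 - 1)^1 = 9^1 = 9

9


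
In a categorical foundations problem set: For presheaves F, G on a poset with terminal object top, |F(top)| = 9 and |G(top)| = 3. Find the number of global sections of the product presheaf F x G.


Global sections of a presheaf on a poset with terminal top satisfy
Gamma(H) ~ H(top). Presheaves admit pointwise products, so
(F x G)(top) = F(top) x G(top) (Cartesian product).
|Gamma(F x G)| = |F(top)| * |G(top)| = 9 * 3 = 27.

27


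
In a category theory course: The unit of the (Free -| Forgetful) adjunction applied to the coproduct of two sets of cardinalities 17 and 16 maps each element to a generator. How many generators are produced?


The unit eta_X: X -> U(F(X)) of the Free-Forgetful adjunction
maps each element of X to a generator of F(X). For X = S + T (disjoint
union in Set), |S + T| = |S| + |T|.
Total mappings = 17 + 16 = 33.

33


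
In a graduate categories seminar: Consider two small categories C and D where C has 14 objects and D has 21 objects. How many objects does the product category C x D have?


The product category C x D has objects that are pairs (c, d).
Number of pairs = |Ob(C)| * |Ob(D)| = 14 * 21 = 294

294


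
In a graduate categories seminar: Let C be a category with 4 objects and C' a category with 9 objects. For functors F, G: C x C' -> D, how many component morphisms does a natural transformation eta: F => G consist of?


A natural transformation eta: F => G assigns one component morphism per
object of the domain category.
The domain is the product category C x C', so
|Ob(C x C')| = |Ob(C)| * |Ob(C')| = 4 * 9 = 36.
Therefore eta has 36 component morphisms.

36


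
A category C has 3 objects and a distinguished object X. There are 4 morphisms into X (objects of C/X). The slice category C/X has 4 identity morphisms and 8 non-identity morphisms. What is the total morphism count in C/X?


In the slice category C/X, objects are morphisms to X.
Identity morphisms: 4 (one per object of C/X).
Non-identity morphisms: 8.
Total = 4 + 8 = 12

12


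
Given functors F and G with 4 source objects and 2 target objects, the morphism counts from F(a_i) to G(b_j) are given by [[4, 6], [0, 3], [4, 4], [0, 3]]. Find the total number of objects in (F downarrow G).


Objects of (F downarrow G) are triples (a, b, h: F(a)->G(b)).
The count equals the sum of all entries in the hom-matrix.
sum(row 0) = 10
sum(row 1) = 3
sum(row 2) = 8
sum(row 3) = 3
Grand total = 24

24


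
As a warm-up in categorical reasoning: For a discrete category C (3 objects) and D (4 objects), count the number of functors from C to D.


A functor from a discrete category C to D is determined by
where each object maps. Each of the 3 objects of C can map
to any of the 4 objects of D independently.
Number of functors = 4^3 = 64

64


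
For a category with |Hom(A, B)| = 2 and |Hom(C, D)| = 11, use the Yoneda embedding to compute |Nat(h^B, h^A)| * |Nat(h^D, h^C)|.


By the Yoneda lemma, Nat(h^B, h^A) is isomorphic to Hom(A, B),
so |Nat(h^B, h^A)| = |Hom(A, B)| and |Nat(h^D, h^C)| = |Hom(C, D)|.
|Hom(A, B)| = 2, |Hom(C, D)| = 11.
|Nat(h^B, h^A) x Nat(h^D, h^C)| = 2 * 11 = 22

22


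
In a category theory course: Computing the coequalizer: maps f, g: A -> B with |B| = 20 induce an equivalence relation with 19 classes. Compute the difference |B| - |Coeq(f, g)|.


The coequalizer Coeq(f, g) = B / ~ has one element per equivalence class.
|B| = 20, |Coeq(f, g)| = 19.
|B| - |Coeq(f, g)| = 20 - 19 = 1.

1


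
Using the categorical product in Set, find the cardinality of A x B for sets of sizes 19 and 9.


In Set, the product A x B is the Cartesian product.
By the universal property, |A x B| = |A| * |B|.
|A x B| = 19 * 9 = 171

171


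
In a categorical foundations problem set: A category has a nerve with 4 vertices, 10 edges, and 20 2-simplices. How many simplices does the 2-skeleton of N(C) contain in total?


The 2-skeleton of the nerve N(C) consists of simplices in dimensions 0, 1, 2:
  |N(C)_0| = 4 (objects)
  |N(C)_1| = 10 (morphisms)
  |N(C)_2| = 20 (composable pairs)
Total = 4 + 10 + 20 = 34

34


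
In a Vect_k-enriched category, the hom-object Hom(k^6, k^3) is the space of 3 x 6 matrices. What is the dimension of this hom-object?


In Vect-enriched categories, Hom(k^n, k^m) is the space of m x n matrices.
dim(Hom(k^6, k^3)) = 3 * 6 = 18

18


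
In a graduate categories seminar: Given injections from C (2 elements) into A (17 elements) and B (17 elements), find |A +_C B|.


The pushout A +_C B identifies the images of C in A and B.
|A +_C B| = |A| + |B| - |C| (for injections).
= 17 + 17 - 2 = 32

32


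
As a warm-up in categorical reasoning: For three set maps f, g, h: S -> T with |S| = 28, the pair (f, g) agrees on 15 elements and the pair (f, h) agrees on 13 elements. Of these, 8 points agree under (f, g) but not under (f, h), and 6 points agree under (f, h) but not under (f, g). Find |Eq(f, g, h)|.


Eq(f, g, h) is the triple-agreement set: points in S where all three
maps take the same value. Using inclusion-exclusion on the pairwise data:
Pair (f, g) agrees on 15 points; pair (f, h) on 13 points.
Points agreeing under (f, g) but not (f, h) = 8; under (f, h) but not (f, g) = 6.
Triple-agreement = agreement-in-(f, g) minus points that agree under (f, g) but not (f, h):
|Eq(f, g, h)| = 15 - 8 = 7
(cross-check via (f, h): 13 - 6 = 7.)

7


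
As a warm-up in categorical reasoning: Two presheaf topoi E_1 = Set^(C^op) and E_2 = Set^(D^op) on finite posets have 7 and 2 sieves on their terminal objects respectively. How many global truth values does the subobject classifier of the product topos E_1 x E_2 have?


In a product of presheaf topoi E_1 x E_2, the subobject classifier
is Omega = Omega_1 x Omega_2 (componentwise), so
|Omega(top)| = |Omega_1(top_1)| * |Omega_2(top_2)|.
= 7 * 2 = 14.

14


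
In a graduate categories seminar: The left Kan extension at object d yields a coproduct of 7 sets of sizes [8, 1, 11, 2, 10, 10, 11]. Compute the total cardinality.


Pointwise, the left Kan extension (Lan_F H)(d) is the colimit, indexed
by the comma category (F downarrow d), of H composed with the
projection (F downarrow d) -> C. Here that colimit is given
as a coproduct (disjoint union) of sets, so its cardinality is the
sum of the sizes of the summands.
Coproduct of sets with sizes: 8 + 1 + 11 + 2 + 10 + 10 + 11
= 53

53


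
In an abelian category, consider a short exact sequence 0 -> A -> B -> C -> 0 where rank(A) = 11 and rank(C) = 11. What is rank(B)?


For a short exact sequence 0 -> A -> B -> C -> 0,
rank is additive: rank(B) = rank(A) + rank(C).
rank(B) = 11 + 11 = 22

22


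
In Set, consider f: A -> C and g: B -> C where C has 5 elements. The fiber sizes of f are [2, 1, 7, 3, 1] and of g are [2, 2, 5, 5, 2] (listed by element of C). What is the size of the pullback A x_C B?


The pullback A x_C B consists of pairs (a, b) with f(a) = g(b).
For each element c in C, the fiber product has |f^-1(c)| * |g^-1(c)| elements.
Summing over C: 2 * 2 + 1 * 2 + 7 * 5 + 3 * 5 + 1 * 2
= 4 + 2 + 35 + 15 + 2 = 58

58


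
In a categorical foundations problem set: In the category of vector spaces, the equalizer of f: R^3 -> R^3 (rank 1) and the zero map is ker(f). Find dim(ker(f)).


The equalizer of f and the zero map is ker(f).
By the rank-nullity theorem: dim(ker(f)) = dim(domain) - rank(f).
dim(ker(f)) = 3 - 1 = 2

2


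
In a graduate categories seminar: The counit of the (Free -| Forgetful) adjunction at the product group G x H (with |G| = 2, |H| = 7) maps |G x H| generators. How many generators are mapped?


The counit epsilon_K: F(U(K)) -> K of the Free-Forgetful adjunction
maps |K| generators of F(U(K)) into K. For K = G x H (the product group),
|G x H| = |G| * |H|.
Total generators mapped = 2 * 7 = 14.

14


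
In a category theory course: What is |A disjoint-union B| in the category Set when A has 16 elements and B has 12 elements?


In Set, the coproduct A + B is the disjoint union.
|A + B| = |A| + |B| = 16 + 12 = 28

28


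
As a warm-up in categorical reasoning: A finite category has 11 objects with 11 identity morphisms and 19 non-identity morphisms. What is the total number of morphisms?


Each object has an identity morphism, giving 11 identities.
Adding the 19 non-identity morphisms:
Total = 11 + 19 = 30

30


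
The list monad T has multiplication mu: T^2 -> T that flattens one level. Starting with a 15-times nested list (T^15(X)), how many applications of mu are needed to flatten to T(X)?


Each application of mu: T^2 -> T removes one layer of nesting.
Starting at depth 15 (i.e., T^15(X)), we need to reach T(X).
Number of mu applications = 15 - 1 = 14

14


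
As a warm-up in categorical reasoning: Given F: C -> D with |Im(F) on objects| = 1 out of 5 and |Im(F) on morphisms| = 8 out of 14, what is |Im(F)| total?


The image of F consists of distinct objects and distinct morphisms.
|Im(F)| on objects = 1
|Im(F)| on morphisms = 8
Total image cardinality = 1 + 8 = 9

9


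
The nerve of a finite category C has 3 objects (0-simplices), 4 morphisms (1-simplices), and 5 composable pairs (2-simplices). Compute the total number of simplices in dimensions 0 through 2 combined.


The 2-skeleton of the nerve N(C) consists of simplices in dimensions 0, 1, 2:
  |N(C)_0| = 3 (objects)
  |N(C)_1| = 4 (morphisms)
  |N(C)_2| = 5 (composable pairs)
Total = 3 + 4 + 5 = 12

12


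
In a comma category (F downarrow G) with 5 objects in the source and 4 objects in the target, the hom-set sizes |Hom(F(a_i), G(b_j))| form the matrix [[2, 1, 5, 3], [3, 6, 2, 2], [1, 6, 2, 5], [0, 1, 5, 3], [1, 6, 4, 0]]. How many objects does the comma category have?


Objects of (F downarrow G) are triples (a, b, h: F(a)->G(b)).
The count equals the sum of all entries in the hom-matrix.
sum(row 0) = 11
sum(row 1) = 13
sum(row 2) = 14
sum(row 3) = 9
sum(row 4) = 11
Grand total = 58

58


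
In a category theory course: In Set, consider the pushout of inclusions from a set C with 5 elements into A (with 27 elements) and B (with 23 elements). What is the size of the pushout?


The pushout A +_C B identifies the images of C in A and B.
|A +_C B| = |A| + |B| - |C| (for injections).
= 27 + 23 - 5 = 45

45


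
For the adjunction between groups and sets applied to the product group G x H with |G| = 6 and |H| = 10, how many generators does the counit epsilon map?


The counit epsilon_K: F(U(K)) -> K of the Free-Forgetful adjunction
maps |K| generators of F(U(K)) into K. For K = G x H (the product group),
|G x H| = |G| * |H|.
Total generators mapped = 6 * 10 = 60.

60


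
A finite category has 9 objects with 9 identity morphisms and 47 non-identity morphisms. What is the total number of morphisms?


Each object has an identity morphism, giving 9 identities.
Adding the 47 non-identity morphisms:
Total = 9 + 47 = 56

56


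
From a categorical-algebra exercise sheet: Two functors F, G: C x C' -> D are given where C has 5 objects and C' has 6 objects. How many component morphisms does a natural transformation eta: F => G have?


A natural transformation eta: F => G assigns one component morphism per
object of the domain category.
The domain is the product category C x C', so
|Ob(C x C')| = |Ob(C)| * |Ob(C')| = 5 * 6 = 30.
Therefore eta has 30 component morphisms.

30


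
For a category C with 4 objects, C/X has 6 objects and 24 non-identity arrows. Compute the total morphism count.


In the slice category C/X, objects are morphisms to X.
Identity morphisms: 6 (one per object of C/X).
Non-identity morphisms: 24.
Total = 6 + 24 = 30

30


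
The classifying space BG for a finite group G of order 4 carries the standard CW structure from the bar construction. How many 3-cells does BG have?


In the bar-construction CW model of BG, the n-cells are indexed by
n-tuples [g_1|...|g_n] of non-identity elements of G (degenerate
simplices with some g_i = e do not contribute cells), so there are
(|G| - 1)^n n-cells.
For dim = 3 with |G| = 4:
cells = (4 - 1)^3 = 3^3 = 27

27


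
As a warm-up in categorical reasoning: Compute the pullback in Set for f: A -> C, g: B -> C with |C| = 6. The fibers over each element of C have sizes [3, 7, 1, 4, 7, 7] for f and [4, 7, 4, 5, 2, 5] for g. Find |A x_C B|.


The pullback A x_C B consists of pairs (a, b) with f(a) = g(b).
For each element c in C, the fiber product has |f^-1(c)| * |g^-1(c)| elements.
Summing over C: 3 * 4 + 7 * 7 + 1 * 4 + 4 * 5 + 7 * 2 + 7 * 5
= 12 + 49 + 4 + 20 + 14 + 35 = 134

134


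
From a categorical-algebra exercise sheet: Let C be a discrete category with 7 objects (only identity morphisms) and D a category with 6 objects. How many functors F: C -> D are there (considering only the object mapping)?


A functor from a discrete category C to D is determined by
where each object maps. Each of the 7 objects of C can map
to any of the 6 objects of D independently.
Number of functors = 6^7 = 279936

279936


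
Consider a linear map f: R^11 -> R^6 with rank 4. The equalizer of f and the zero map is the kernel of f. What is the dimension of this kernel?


The equalizer of f and the zero map is ker(f).
By the rank-nullity theorem: dim(ker(f)) = dim(domain) - rank(f).
dim(ker(f)) = 11 - 4 = 7

7


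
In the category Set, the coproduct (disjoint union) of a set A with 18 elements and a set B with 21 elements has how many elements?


In Set, the coproduct A + B is the disjoint union.
|A + B| = |A| + |B| = 18 + 21 = 39

39


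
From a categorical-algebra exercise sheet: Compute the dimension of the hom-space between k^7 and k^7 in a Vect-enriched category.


In Vect-enriched categories, Hom(k^n, k^m) is the space of m x n matrices.
dim(Hom(k^7, k^7)) = 7 * 7 = 49

49


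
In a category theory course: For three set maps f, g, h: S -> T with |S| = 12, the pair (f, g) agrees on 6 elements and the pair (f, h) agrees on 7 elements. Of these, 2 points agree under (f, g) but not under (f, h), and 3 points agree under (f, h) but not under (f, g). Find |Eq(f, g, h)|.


Eq(f, g, h) is the triple-agreement set: points in S where all three
maps take the same value. Using inclusion-exclusion on the pairwise data:
Pair (f, g) agrees on 6 points; pair (f, h) on 7 points.
Points agreeing under (f, g) but not (f, h) = 2; under (f, h) but not (f, g) = 3.
Triple-agreement = agreement-in-(f, g) minus points that agree under (f, g) but not (f, h):
|Eq(f, g, h)| = 6 - 2 = 4
(cross-check via (f, h): 7 - 3 = 4.)

4


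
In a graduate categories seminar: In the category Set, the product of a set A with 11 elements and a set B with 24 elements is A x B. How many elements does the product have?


In Set, the product A x B is the Cartesian product.
By the universal property, |A x B| = |A| * |B|.
|A x B| = 11 * 24 = 264

264


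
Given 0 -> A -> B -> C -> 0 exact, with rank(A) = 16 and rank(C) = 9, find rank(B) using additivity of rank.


For a short exact sequence 0 -> A -> B -> C -> 0,
rank is additive: rank(B) = rank(A) + rank(C).
rank(B) = 16 + 9 = 25

25


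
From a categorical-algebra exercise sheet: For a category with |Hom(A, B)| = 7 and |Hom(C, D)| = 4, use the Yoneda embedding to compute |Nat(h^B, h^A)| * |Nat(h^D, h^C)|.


By the Yoneda lemma, Nat(h^B, h^A) is isomorphic to Hom(A, B),
so |Nat(h^B, h^A)| = |Hom(A, B)| and |Nat(h^D, h^C)| = |Hom(C, D)|.
|Hom(A, B)| = 7, |Hom(C, D)| = 4.
|Nat(h^B, h^A) x Nat(h^D, h^C)| = 7 * 4 = 28

28


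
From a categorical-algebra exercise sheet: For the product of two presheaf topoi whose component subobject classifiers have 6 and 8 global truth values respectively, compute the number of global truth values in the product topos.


In a product of presheaf topoi E_1 x E_2, the subobject classifier
is Omega = Omega_1 x Omega_2 (componentwise), so
|Omega(top)| = |Omega_1(top_1)| * |Omega_2(top_2)|.
= 6 * 8 = 48.

48


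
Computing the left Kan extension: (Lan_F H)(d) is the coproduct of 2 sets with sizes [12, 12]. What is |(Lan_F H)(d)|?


Pointwise, the left Kan extension (Lan_F H)(d) is the colimit, indexed
by the comma category (F downarrow d), of H composed with the
projection (F downarrow d) -> C. Here that colimit is given
as a coproduct (disjoint union) of sets, so its cardinality is the
sum of the sizes of the summands.
Coproduct of sets with sizes: 12 + 12
= 24

24


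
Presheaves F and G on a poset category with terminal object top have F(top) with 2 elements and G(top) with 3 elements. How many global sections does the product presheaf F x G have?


Global sections of a presheaf on a poset with terminal top satisfy
Gamma(H) ~ H(top). Presheaves admit pointwise products, so
(F x G)(top) = F(top) x G(top) (Cartesian product).
|Gamma(F x G)| = |F(top)| * |G(top)| = 2 * 3 = 6.

6


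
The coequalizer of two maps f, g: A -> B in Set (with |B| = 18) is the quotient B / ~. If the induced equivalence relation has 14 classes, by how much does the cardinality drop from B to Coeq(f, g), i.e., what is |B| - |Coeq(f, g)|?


The coequalizer Coeq(f, g) = B / ~ has one element per equivalence class.
|B| = 18, |Coeq(f, g)| = 14.
|B| - |Coeq(f, g)| = 18 - 14 = 4.

4


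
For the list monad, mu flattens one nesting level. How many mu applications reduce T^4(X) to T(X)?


Each application of mu: T^2 -> T removes one layer of nesting.
Starting at depth 4 (i.e., T^4(X)), we need to reach T(X).
Number of mu applications = 4 - 1 = 3

3


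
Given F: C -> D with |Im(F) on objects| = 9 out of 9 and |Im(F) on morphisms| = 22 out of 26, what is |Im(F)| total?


The image of F consists of distinct objects and distinct morphisms.
|Im(F)| on objects = 9
|Im(F)| on morphisms = 22
Total image cardinality = 9 + 22 = 31

31


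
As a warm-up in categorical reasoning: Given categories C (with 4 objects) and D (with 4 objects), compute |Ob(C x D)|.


The product category C x D has objects that are pairs (c, d).
Number of pairs = |Ob(C)| * |Ob(D)| = 4 * 4 = 16

16


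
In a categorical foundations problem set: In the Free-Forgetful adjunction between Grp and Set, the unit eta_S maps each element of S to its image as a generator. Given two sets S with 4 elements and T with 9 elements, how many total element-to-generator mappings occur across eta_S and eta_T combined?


The unit eta_X: X -> U(F(X)) of the Free-Forgetful adjunction
maps each element of X to a generator of F(X). For X = S + T (disjoint
union in Set), |S + T| = |S| + |T|.
Total mappings = 4 + 9 = 13.

13


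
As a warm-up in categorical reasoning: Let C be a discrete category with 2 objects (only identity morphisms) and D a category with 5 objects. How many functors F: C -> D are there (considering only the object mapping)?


A functor from a discrete category C to D is determined by
where each object maps. Each of the 2 objects of C can map
to any of the 5 objects of D independently.
Number of functors = 5^2 = 25

25


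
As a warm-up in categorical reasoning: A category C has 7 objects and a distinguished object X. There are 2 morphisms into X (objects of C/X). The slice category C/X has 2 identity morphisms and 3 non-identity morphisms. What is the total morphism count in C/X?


In the slice category C/X, objects are morphisms to X.
Identity morphisms: 2 (one per object of C/X).
Non-identity morphisms: 3.
Total = 2 + 3 = 5

5


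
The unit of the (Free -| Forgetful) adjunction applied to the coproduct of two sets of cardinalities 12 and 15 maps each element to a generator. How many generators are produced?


The unit eta_X: X -> U(F(X)) of the Free-Forgetful adjunction
maps each element of X to a generator of F(X). For X = S + T (disjoint
union in Set), |S + T| = |S| + |T|.
Total mappings = 12 + 15 = 27.

27


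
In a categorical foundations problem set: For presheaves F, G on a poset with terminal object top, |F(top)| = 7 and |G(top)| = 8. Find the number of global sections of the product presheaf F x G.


Global sections of a presheaf on a poset with terminal top satisfy
Gamma(H) ~ H(top). Presheaves admit pointwise products, so
(F x G)(top) = F(top) x G(top) (Cartesian product).
|Gamma(F x G)| = |F(top)| * |G(top)| = 7 * 8 = 56.

56


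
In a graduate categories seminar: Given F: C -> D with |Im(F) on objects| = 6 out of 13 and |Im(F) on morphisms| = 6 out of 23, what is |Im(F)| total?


The image of F consists of distinct objects and distinct morphisms.
|Im(F)| on objects = 6
|Im(F)| on morphisms = 6
Total image cardinality = 6 + 6 = 12

12


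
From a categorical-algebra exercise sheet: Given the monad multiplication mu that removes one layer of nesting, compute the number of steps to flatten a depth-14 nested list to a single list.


Each application of mu: T^2 -> T removes one layer of nesting.
Starting at depth 14 (i.e., T^14(X)), we need to reach T(X).
Number of mu applications = 14 - 1 = 13

13


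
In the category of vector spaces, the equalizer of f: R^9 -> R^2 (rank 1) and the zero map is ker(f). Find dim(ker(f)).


The equalizer of f and the zero map is ker(f).
By the rank-nullity theorem: dim(ker(f)) = dim(domain) - rank(f).
dim(ker(f)) = 9 - 1 = 8

8


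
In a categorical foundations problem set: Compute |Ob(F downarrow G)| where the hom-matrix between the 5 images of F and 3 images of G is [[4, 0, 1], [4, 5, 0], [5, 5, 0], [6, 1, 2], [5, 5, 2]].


Objects of (F downarrow G) are triples (a, b, h: F(a)->G(b)).
The count equals the sum of all entries in the hom-matrix.
sum(row 0) = 5
sum(row 1) = 9
sum(row 2) = 10
sum(row 3) = 9
sum(row 4) = 12
Grand total = 45

45


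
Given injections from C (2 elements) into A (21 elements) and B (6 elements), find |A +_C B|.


The pushout A +_C B identifies the images of C in A and B.
|A +_C B| = |A| + |B| - |C| (for injections).
= 21 + 6 - 2 = 25

25


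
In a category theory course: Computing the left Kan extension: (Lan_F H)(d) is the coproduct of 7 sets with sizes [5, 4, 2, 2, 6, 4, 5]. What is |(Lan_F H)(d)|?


Pointwise, the left Kan extension (Lan_F H)(d) is the colimit, indexed
by the comma category (F downarrow d), of H composed with the
projection (F downarrow d) -> C. Here that colimit is given
as a coproduct (disjoint union) of sets, so its cardinality is the
sum of the sizes of the summands.
Coproduct of sets with sizes: 5 + 4 + 2 + 2 + 6 + 4 + 5
= 28

28


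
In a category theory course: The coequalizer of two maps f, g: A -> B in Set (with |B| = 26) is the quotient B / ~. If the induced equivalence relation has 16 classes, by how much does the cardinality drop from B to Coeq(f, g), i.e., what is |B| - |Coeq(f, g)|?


The coequalizer Coeq(f, g) = B / ~ has one element per equivalence class.
|B| = 26, |Coeq(f, g)| = 16.
|B| - |Coeq(f, g)| = 26 - 16 = 10.

10


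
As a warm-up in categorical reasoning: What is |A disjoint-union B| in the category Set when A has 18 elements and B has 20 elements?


In Set, the coproduct A + B is the disjoint union.
|A + B| = |A| + |B| = 18 + 20 = 38

38


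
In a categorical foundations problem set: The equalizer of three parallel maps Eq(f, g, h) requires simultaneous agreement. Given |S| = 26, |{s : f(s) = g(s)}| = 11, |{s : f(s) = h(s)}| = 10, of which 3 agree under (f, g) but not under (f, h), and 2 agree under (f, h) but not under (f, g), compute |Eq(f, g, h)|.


Eq(f, g, h) is the triple-agreement set: points in S where all three
maps take the same value. Using inclusion-exclusion on the pairwise data:
Pair (f, g) agrees on 11 points; pair (f, h) on 10 points.
Points agreeing under (f, g) but not (f, h) = 3; under (f, h) but not (f, g) = 2.
Triple-agreement = agreement-in-(f, g) minus points that agree under (f, g) but not (f, h):
|Eq(f, g, h)| = 11 - 3 = 8
(cross-check via (f, h): 10 - 2 = 8.)

8


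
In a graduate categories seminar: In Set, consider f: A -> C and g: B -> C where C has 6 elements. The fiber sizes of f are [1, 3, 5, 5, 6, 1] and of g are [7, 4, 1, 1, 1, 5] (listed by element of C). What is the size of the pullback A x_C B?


The pullback A x_C B consists of pairs (a, b) with f(a) = g(b).
For each element c in C, the fiber product has |f^-1(c)| * |g^-1(c)| elements.
Summing over C: 1 * 7 + 3 * 4 + 5 * 1 + 5 * 1 + 6 * 1 + 1 * 5
= 7 + 12 + 5 + 5 + 6 + 5 = 40

40


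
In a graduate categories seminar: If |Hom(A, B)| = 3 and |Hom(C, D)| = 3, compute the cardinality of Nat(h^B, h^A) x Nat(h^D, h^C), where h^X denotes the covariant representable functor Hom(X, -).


By the Yoneda lemma, Nat(h^B, h^A) is isomorphic to Hom(A, B),
so |Nat(h^B, h^A)| = |Hom(A, B)| and |Nat(h^D, h^C)| = |Hom(C, D)|.
|Hom(A, B)| = 3, |Hom(C, D)| = 3.
|Nat(h^B, h^A) x Nat(h^D, h^C)| = 3 * 3 = 9

9
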